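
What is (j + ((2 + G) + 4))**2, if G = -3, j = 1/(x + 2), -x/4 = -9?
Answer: 13225/1444 ≈ 9.1586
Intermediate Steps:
x = 36 (x = -4*(-9) = 36)
j = 1/38 (j = 1/(36 + 2) = 1/38 ≈ 0.026316)
(j + ((2 + G) + 4))**2 = (1/38 + ((2 - 3) + 4))**2 = (1/38 + (-1 + 4))**2 = (1/38 + 3)**2 = (115/38)**2 = 13225/1444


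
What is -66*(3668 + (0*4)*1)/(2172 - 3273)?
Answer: 80696/367 ≈ 219.88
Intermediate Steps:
-66*(3668 + (0*4)*1)/(2172 - 3273) = -66*(3668 + 0*1)/(-1101) = -66*(3668 + 0)*(-1)/1101 = -242088*(-1)/1101 = -66*(-3668/1101) = 80696/367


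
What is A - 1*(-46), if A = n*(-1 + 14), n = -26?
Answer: -292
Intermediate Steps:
A = -338 (A = -26*(-1 + 14) = -26*13 = -338)
A - 1*(-46) = -338 - 1*(-46) = -338 + 46 = -292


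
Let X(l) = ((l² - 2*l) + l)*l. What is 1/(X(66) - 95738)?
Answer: 1/187402 ≈ 5.3361e-6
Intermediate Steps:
X(l) = l*(l² - l) (X(l) = (l² - l)*l = l*(l² - l))
1/(X(66) - 95738) = 1/(66²*(-1 + 66) - 95738) = 1/(4356*65 - 95738) = 1/(283140 - 95738) = 1/187402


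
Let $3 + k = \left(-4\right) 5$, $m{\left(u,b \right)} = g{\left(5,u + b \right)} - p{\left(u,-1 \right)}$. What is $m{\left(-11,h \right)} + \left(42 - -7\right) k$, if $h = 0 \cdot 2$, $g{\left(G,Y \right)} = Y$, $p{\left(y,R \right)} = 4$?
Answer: $-1142$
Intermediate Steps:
$h = 0$
$m{\left(u,b \right)} = -4 + b + u$ ($m{\left(u,b \right)} = \left(u + b\right) - 4 = \left(b + u\right) - 4 = -4 + b + u$)
$k = -23$ ($k = -3 - 20 = -23$)
$m{\left(-11,h \right)} + \left(42 - -7\right) k = \left(-4 + 0 - 11\right) + \left(42 - -7\right) \left(-23\right) = -15 + \left(42 + 7\right) \left(-23\right) = -15 + 49 \left(-23\right) = -15 - 1127 = -1142$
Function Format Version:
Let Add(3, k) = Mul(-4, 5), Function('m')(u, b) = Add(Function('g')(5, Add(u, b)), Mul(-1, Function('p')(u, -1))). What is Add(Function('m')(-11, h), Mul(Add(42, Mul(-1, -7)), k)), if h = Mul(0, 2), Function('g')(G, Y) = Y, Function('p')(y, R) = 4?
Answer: -1142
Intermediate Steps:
h = 0
Function('m')(u, b) = Add(-4, b, u) (Function('m')(u, b) = Add(Add(u, b), Mul(-1, 4)) = Add(Add(b, u), -4) = Add(-4, b, u))
k = -23 (k = Add(-3, Mul(-4, 5)) = Add(-3, -20) = -23)
Add(Function('m')(-11, h), Mul(Add(42, Mul(-1, -7)), k)) = Add(Add(-4, 0, -11), Mul(Add(42, Mul(-1, -7)), -23)) = Add(-15, Mul(Add(42, 7), -23)) = Add(-15, Mul(49, -23)) = Add(-15, -1127) = -1142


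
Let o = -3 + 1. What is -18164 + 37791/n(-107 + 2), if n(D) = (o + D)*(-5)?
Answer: -9679949/535 ≈ -18093.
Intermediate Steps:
o = -2
n(D) = 10 - 5*D (n(D) = (-2 + D)*(-5) = 10 - 5*D)
-18164 + 37791/n(-107 + 2) = -18164 + 37791/(10 - 5*(-107 + 2)) = -18164 + 37791/(10 - 5*(-105)) = -18164 + 37791/(10 + 525) = -18164 + 37791/535 = -9679949/535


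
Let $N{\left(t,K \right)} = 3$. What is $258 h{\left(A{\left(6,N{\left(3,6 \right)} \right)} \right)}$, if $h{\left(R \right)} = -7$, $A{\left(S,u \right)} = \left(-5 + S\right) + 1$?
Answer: $-1806$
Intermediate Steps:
$A{\left(S,u \right)} = -4 + S$
$258 h{\left(A{\left(6,N{\left(3,6 \right)} \right)} \right)} = 258 \left(-7\right) = -1806$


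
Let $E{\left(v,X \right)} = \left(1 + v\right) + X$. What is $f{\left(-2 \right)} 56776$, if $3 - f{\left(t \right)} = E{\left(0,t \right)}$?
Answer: $227104$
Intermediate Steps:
$E{\left(v,X \right)} = 1 + X + v$
$f{\left(t \right)} = 2 - t$ ($f{\left(t \right)} = 3 - \left(1 + t + 0\right) = 3 - \left(1 + t\right) = 2 - t$)
$f{\left(-2 \right)} 56776 = \left(2 - -2\right) 56776 = \left(2 + 2\right) 56776 = 4 \cdot 56776 = 227104$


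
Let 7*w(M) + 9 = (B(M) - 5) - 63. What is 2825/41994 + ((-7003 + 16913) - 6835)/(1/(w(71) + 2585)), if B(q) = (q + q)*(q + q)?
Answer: 4930500861875/293958 ≈ 1.6773e+7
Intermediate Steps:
B(q) = 4*q² (B(q) = (2*q)*(2*q) = 4*q²)
w(M) = -11 + 4*M²/7 (w(M) = -9/7 + ((4*M² - 5) - 63)/7 = -9/7 + ((-5 + 4*M²) - 63)/7 = -9/7 + (-68 + 4*M²)/7 = -9/7 + (-68/7 + 4*M²/7) = -11 + 4*M²/7)
2825/41994 + ((-7003 + 16913) - 6835)/(1/(w(71) + 2585)) = 2825/41994 + ((-7003 + 16913) - 6835)/(1/((-11 + (4/7)*71²) + 2585)) = 2825*(1/41994) + (9910 - 6835)/(1/((-11 + (4/7)*5041) + 2585)) = 2825/41994 + 3075/(1/((-11 + 20164/7) + 2585)) = 2825/41994 + 3075/(1/(20087/7 + 2585)) = 2825/41994 + 3075/(1/(38182/7)) = 2825/41994 + 3075/(7/38182) = 2825/41994 + 3075*(38182/7) = 2825/41994 + 117409650/7 = 4930500861875/293958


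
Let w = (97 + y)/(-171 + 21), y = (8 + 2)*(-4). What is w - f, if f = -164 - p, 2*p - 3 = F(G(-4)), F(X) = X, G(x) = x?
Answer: 4078/25 ≈ 163.12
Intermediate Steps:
p = -1/2 (p = 3/2 + (1/2)*(-4) = 3/2 - 2 = -1/2 ≈ -0.50000)
y = -40 (y = 10*(-4) = -40)
f = -327/2 (f = -164 - 1*(-1/2) = -164 + 1/2 = -327/2 ≈ -163.50)
w = -19/50 (w = (97 - 40)/(-171 + 21) = 57/(-150) = 57*(-1/150) = -19/50 ≈ -0.38000)
w - f = -19/50 - 1*(-327/2) = -19/50 + 327/2 = 4078/25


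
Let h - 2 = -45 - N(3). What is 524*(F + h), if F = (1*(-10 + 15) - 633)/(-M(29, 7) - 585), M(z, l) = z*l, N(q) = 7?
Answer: -5079132/197 ≈ -25782.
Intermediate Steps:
M(z, l) = l*z
h = -50 (h = 2 + (-45 - 1*7) = 2 + (-45 - 7) = 2 - 52 = -50)
F = 157/197 (F = (1*(-10 + 15) - 633)/(-7*29 - 585) = (1*5 - 633)/(-1*203 - 585) = (5 - 633)/(-203 - 585) = -628/(-788) = -628*(-1/788) = 157/197 ≈ 0.79695)
524*(F + h) = 524*(157/197 - 50) = 524*(-9693/197) = -5079132/197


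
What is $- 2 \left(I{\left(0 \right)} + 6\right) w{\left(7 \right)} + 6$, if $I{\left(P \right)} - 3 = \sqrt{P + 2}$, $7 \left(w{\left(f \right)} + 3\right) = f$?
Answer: $42 + 4 \sqrt{2} \approx 47.657$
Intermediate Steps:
$w{\left(f \right)} = -3 + \frac{f}{7}$
$I{\left(P \right)} = 3 + \sqrt{2 + P}$ ($I{\left(P \right)} = 3 + \sqrt{P + 2} = 3 + \sqrt{2 + P}$)
$- 2 \left(I{\left(0 \right)} + 6\right) w{\left(7 \right)} + 6 = - 2 \left(\left(3 + \sqrt{2 + 0}\right) + 6\right) \left(-3 + \frac{1}{7} \cdot 7\right) + 6 = - 2 \left(\left(3 + \sqrt{2}\right) + 6\right) \left(-3 + 1\right) + 6 = - 2 \left(9 + \sqrt{2}\right) \left(-2\right) + 6 = \left(-18 - 2 \sqrt{2}\right) \left(-2\right) + 6 = \left(36 + 4 \sqrt{2}\right) + 6 = 42 + 4 \sqrt{2}$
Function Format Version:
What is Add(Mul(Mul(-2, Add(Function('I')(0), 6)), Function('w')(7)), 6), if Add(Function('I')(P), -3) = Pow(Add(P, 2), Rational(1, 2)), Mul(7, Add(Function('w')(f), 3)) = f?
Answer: Add(42, Mul(4, Pow(2, Rational(1, 2)))) ≈ 47.657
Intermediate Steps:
Function('w')(f) = Add(-3, Mul(Rational(1, 7), f))
Function('I')(P) = Add(3, Pow(Add(2, P), Rational(1, 2))) (Function('I')(P) = Add(3, Pow(Add(P, 2), Rational(1, 2))) = Add(3, Pow(Add(2, P), Rational(1, 2))))
Add(Mul(Mul(-2, Add(Function('I')(0), 6)), Function('w')(7)), 6) = Add(Mul(Mul(-2, Add(Add(3, Pow(Add(2, 0), Rational(1, 2))), 6)), Add(-3, Mul(Rational(1, 7), 7))), 6) = Add(Mul(Mul(-2, Add(Add(3, Pow(2, Rational(1, 2))), 6)), Add(-3, 1)), 6) = Add(Mul(Mul(-2, Add(9, Pow(2, Rational(1, 2)))), -2), 6) = Add(Mul(Add(-18, Mul(-2, Pow(2, Rational(1, 2)))), -2), 6) = Add(Add(36, Mul(4, Pow(2, Rational(1, 2)))), 6) = Add(42, Mul(4, Pow(2, Rational(1, 2))))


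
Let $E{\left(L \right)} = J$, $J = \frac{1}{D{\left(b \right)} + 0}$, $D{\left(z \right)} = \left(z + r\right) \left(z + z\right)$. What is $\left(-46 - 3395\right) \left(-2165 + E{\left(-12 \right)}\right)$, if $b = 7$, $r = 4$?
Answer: $\frac{1147260369}{154} \approx 7.4497 \cdot 10^{6}$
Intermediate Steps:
$D{\left(z \right)} = 2 z \left(4 + z\right)$ ($D{\left(z \right)} = \left(z + 4\right) \left(z + z\right) = \left(4 + z\right) 2 z = 2 z \left(4 + z\right)$)
$J = \frac{1}{154}$ ($J = \frac{1}{2 \cdot 7 \left(4 + 7\right) + 0} = \frac{1}{2 \cdot 7 \cdot 11 + 0} = \frac{1}{154 + 0} = \frac{1}{154} \approx 0.0064935$)
$E{\left(L \right)} = \frac{1}{154}$
$\left(-46 - 3395\right) \left(-2165 + E{\left(-12 \right)}\right) = \left(-46 - 3395\right) \left(-2165 + \frac{1}{154}\right) = \left(-3441\right) \left(- \frac{333409}{154}\right) = \frac{1147260369}{154}$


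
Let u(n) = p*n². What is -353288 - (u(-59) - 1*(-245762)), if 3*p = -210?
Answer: -355380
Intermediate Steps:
p = -70 (p = (⅓)*(-210) = -70)
u(n) = -70*n²
-353288 - (u(-59) - 1*(-245762)) = -353288 - (-70*(-59)² - 1*(-245762)) = -353288 - (-70*3481 + 245762) = -353288 - (-243670 + 245762) = -353288 - 1*2092 = -353288 - 2092 = -355380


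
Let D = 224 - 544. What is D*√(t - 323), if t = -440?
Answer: -320*I*√763 ≈ -8839.2*I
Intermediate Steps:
D = -320
D*√(t - 323) = -320*√(-440 - 323) = -320*I*√763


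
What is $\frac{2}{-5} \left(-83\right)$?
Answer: $\frac{166}{5} \approx 33.2$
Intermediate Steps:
$\frac{2}{-5} \left(-83\right) = 2 \left(- \frac{1}{5}\right) \left(-83\right) = \left(- \frac{2}{5}\right) \left(-83\right) = \frac{166}{5}$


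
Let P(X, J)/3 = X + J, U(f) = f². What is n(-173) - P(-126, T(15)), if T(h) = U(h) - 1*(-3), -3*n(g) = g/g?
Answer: -919/3 ≈ -306.33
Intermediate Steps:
n(g) = -⅓ (n(g) = -g/(3*g) = -⅓*1 = -⅓)
T(h) = 3 + h² (T(h) = h² - 1*(-3) = h² + 3 = 3 + h²)
P(X, J) = 3*J + 3*X (P(X, J) = 3*(X + J) = 3*(J + X) = 3*J + 3*X)
n(-173) - P(-126, T(15)) = -⅓ - (3*(3 + 15²) + 3*(-126)) = -⅓ - (3*(3 + 225) - 378) = -⅓ - (3*228 - 378) = -⅓ - (684 - 378) = -⅓ - 1*306 = -⅓ - 306 = -919/3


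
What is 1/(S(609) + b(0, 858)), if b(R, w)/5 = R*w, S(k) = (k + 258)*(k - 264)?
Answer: 1/299115 ≈ 3.3432e-6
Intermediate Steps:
S(k) = (-264 + k)*(258 + k) (S(k) = (258 + k)*(-264 + k) = (-264 + k)*(258 + k))
b(R, w) = 5*R*w (b(R, w) = 5*(R*w) = 5*R*w)
1/(S(609) + b(0, 858)) = 1/((-68112 + 609² - 6*609) + 5*0*858) = 1/((-68112 + 370881 - 3654) + 0) = 1/(299115 + 0) = 1/299115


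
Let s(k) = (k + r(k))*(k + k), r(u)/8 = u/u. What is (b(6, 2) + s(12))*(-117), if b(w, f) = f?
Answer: -56394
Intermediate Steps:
r(u) = 8 (r(u) = 8*(u/u) = 8*1 = 8)
s(k) = 2*k*(8 + k) (s(k) = (k + 8)*(k + k) = (8 + k)*(2*k) = 2*k*(8 + k))
(b(6, 2) + s(12))*(-117) = (2 + 2*12*(8 + 12))*(-117) = (2 + 2*12*20)*(-117) = (2 + 480)*(-117) = 482*(-117) = -56394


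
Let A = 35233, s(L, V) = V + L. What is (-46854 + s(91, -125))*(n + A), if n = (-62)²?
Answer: -1832242376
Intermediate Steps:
s(L, V) = L + V
n = 3844
(-46854 + s(91, -125))*(n + A) = (-46854 + (91 - 125))*(3844 + 35233) = (-46854 - 34)*39077 = -46888*39077 = -1832242376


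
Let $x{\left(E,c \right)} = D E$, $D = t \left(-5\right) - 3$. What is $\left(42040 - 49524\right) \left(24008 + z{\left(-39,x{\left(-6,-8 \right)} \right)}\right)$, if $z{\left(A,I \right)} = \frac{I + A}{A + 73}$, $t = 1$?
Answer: $- \frac{3054523502}{17} \approx -1.7968 \cdot 10^{8}$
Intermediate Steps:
$D = -8$ ($D = 1 \left(-5\right) - 3 = -5 - 3 = -8$)
$x{\left(E,c \right)} = - 8 E$
$z{\left(A,I \right)} = \frac{A + I}{73 + A}$
$\left(42040 - 49524\right) \left(24008 + z{\left(-39,x{\left(-6,-8 \right)} \right)}\right) = \left(42040 - 49524\right) \left(24008 + \frac{-39 - -48}{73 - 39}\right) = - 7484 \left(24008 + \frac{-39 + 48}{34}\right) = - 7484 \left(24008 + \frac{1}{34} \cdot 9\right) = - 7484 \left(24008 + \frac{9}{34}\right) = \left(-7484\right) \frac{816281}{34} = - \frac{3054523502}{17}$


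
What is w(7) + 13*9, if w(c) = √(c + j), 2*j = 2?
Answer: 117 + 2*√2 ≈ 119.83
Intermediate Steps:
j = 1 (j = (½)*2 = 1)
w(c) = √(1 + c) (w(c) = √(c + 1) = √(1 + c))
w(7) + 13*9 = √(1 + 7) + 13*9 = √8 + 117 = 2*√2 + 117 = 117 + 2*√2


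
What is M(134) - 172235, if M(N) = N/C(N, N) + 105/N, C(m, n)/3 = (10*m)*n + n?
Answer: -92848365721/539082 ≈ -1.7223e+5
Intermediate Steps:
C(m, n) = 3*n + 30*m*n (C(m, n) = 3*((10*m)*n + n) = 3*(10*m*n + n) = 3*(n + 10*m*n) = 3*n + 30*m*n)
M(N) = 105/N + 1/(3*(1 + 10*N)) (M(N) = N/((3*N*(1 + 10*N))) + 105/N = N*(1/(3*N*(1 + 10*N))) + 105/N = 1/(3*(1 + 10*N)) + 105/N = 105/N + 1/(3*(1 + 10*N)))
M(134) - 172235 = (⅓)*(315 + 3151*134)/(134*(1 + 10*134)) - 172235 = (⅓)*(1/134)*(315 + 422234)/(1 + 1340) - 172235 = (⅓)*(1/134)*422549/1341 - 172235 = (⅓)*(1/134)*(1/1341)*422549 - 172235 = 422549/539082 - 172235 = -92848365721/539082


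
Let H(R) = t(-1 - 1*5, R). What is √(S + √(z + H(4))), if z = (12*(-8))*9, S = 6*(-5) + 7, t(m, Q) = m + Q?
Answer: √(-23 + I*√866) ≈ 2.6786 + 5.4932*I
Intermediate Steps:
t(m, Q) = Q + m
H(R) = -6 + R (H(R) = R + (-1 - 1*5) = R + (-1 - 5) = R - 6 = -6 + R)
S = -23 (S = -30 + 7 = -23)
z = -864 (z = -96*9 = -864)
√(S + √(z + H(4))) = √(-23 + √(-864 + (-6 + 4))) = √(-23 + √(-864 - 2)) = √(-23 + √(-866)) = √(-23 + I*√866)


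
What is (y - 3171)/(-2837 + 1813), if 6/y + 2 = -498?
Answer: 792753/256000 ≈ 3.0967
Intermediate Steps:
y = -3/250 (y = 6/(-2 - 498) = 6/(-500) = 6*(-1/500) = -3/250 ≈ -0.012000)
(y - 3171)/(-2837 + 1813) = (-3/250 - 3171)/(-2837 + 1813) = -792753/250/(-1024) = -792753/250*(-1/1024) = 792753/256000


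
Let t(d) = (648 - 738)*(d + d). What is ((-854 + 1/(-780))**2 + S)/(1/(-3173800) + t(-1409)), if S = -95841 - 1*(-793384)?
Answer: 13775916157888829/2448624912548958 ≈ 5.6260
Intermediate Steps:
t(d) = -180*d
S = 697543 (S = -95841 + 793384 = 697543)
((-854 + 1/(-780))**2 + S)/(1/(-3173800) + t(-1409)) = ((-854 + 1/(-780))**2 + 697543)/(1/(-3173800) - 180*(-1409)) = ((-854 - 1/780)**2 + 697543)/(-1/3173800 + 253620) = ((-666121/780)**2 + 697543)/(804939155999/3173800) = (443717186641/608400 + 697543)*(3173800/804939155999) = (868102347841/608400)*(3173800/804939155999) = 13775916157888829/2448624912548958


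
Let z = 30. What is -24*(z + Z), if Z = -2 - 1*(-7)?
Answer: -840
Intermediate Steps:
Z = 5 (Z = -2 + 7 = 5)
-24*(z + Z) = -24*(30 + 5) = -24*35 = -840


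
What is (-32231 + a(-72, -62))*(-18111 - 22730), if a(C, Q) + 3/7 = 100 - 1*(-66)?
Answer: 9167089178/7 ≈ 1.3096e+9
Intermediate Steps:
a(C, Q) = 1159/7 (a(C, Q) = -3/7 + (100 - 1*(-66)) = -3/7 + (100 + 66) = -3/7 + 166 = 1159/7)
(-32231 + a(-72, -62))*(-18111 - 22730) = (-32231 + 1159/7)*(-18111 - 22730) = -224458/7*(-40841) = 9167089178/7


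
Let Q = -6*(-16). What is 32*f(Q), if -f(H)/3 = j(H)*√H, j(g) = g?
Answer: -36864*√6 ≈ -90298.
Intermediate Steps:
Q = 96
f(H) = -3*H^(3/2) (f(H) = -3*H*√H = -3*H^(3/2))
32*f(Q) = 32*(-1152*√6) = -36864*√6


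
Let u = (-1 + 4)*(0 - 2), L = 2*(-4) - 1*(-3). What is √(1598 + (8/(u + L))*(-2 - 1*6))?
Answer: √194062/11 ≈ 40.048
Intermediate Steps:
L = -5 (L = -8 + 3 = -5)
u = -6 (u = 3*(-2) = -6)
√(1598 + (8/(u + L))*(-2 - 1*6)) = √(1598 + (8/(-6 - 5))*(-2 - 1*6)) = √(1598 + (8/(-11))*(-2 - 6)) = √(1598 - 1/11*8*(-8)) = √(1598 - 8/11*(-8)) = √(1598 + 64/11) = √(17642/11) = √194062/11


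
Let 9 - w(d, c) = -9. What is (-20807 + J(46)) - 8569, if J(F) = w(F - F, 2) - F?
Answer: -29404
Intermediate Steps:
w(d, c) = 18 (w(d, c) = 9 - 1*(-9) = 9 + 9 = 18)
J(F) = 18 - F
(-20807 + J(46)) - 8569 = (-20807 + (18 - 1*46)) - 8569 = (-20807 + (18 - 46)) - 8569 = (-20807 - 28) - 8569 = -20835 - 8569 = -29404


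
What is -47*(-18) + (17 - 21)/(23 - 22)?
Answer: 842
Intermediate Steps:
-47*(-18) + (17 - 21)/(23 - 22) = 846 - 4/1 = 846 - 4*1 = 846 - 4 = 842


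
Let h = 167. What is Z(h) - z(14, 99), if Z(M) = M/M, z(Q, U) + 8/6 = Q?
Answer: -35/3 ≈ -11.667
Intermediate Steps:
z(Q, U) = -4/3 + Q
Z(M) = 1
Z(h) - z(14, 99) = 1 - (-4/3 + 14) = 1 - 1*38/3 = 1 - 38/3 = -35/3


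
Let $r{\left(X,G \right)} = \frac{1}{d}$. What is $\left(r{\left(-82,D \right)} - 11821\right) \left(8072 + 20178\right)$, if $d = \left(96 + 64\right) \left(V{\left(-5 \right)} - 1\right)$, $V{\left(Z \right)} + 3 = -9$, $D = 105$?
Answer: $- \frac{69460198825}{208} \approx -3.3394 \cdot 10^{8}$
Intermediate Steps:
$V{\left(Z \right)} = -12$ ($V{\left(Z \right)} = -3 - 9 = -12$)
$d = -2080$ ($d = \left(96 + 64\right) \left(-12 - 1\right) = 160 \left(-13\right) = -2080$)
$r{\left(X,G \right)} = - \frac{1}{2080}$ ($r{\left(X,G \right)} = \frac{1}{-2080} = - \frac{1}{2080}$)
$\left(r{\left(-82,D \right)} - 11821\right) \left(8072 + 20178\right) = \left(- \frac{1}{2080} - 11821\right) \left(8072 + 20178\right) = \left(- \frac{24587681}{2080}\right) 28250 = - \frac{69460198825}{208}$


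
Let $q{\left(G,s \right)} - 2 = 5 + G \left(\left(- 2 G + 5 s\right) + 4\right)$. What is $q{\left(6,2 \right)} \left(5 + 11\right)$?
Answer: $304$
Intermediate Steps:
$q{\left(G,s \right)} = 7 + G \left(4 - 2 G + 5 s\right)$ ($q{\left(G,s \right)} = 2 + \left(5 + G \left(\left(- 2 G + 5 s\right) + 4\right)\right) = 2 + \left(5 + G \left(4 - 2 G + 5 s\right)\right) = 7 + G \left(4 - 2 G + 5 s\right)$)
$q{\left(6,2 \right)} \left(5 + 11\right) = \left(7 - 2 \cdot 6^{2} + 4 \cdot 6 + 5 \cdot 6 \cdot 2\right) \left(5 + 11\right) = \left(7 - 72 + 24 + 60\right) 16 = 19 \cdot 16 = 304$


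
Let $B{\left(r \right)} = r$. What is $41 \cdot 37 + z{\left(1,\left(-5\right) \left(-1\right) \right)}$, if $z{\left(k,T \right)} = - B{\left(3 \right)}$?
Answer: $1514$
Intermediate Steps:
$z{\left(k,T \right)} = -3$ ($z{\left(k,T \right)} = \left(-1\right) 3 = -3$)
$41 \cdot 37 + z{\left(1,\left(-5\right) \left(-1\right) \right)} = 41 \cdot 37 - 3 = 1517 - 3 = 1514$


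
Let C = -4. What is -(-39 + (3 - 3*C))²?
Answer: -576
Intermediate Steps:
-(-39 + (3 - 3*C))² = -(-39 + (3 - 3*(-4)))² = -(-39 + (3 + 12))² = -(-39 + 15)² = -1*(-24)² = -1*576 = -576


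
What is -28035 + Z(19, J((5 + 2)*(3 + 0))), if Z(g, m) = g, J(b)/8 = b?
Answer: -28016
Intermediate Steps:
J(b) = 8*b
-28035 + Z(19, J((5 + 2)*(3 + 0))) = -28035 + 19 = -28016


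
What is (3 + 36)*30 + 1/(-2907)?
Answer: 3401189/2907 ≈ 1170.0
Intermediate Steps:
(3 + 36)*30 + 1/(-2907) = 39*30 - 1/2907 = 1170 - 1/2907 = 3401189/2907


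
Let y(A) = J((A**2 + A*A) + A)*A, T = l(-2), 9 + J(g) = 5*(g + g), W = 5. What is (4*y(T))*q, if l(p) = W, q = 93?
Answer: 1006260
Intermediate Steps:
l(p) = 5
J(g) = -9 + 10*g (J(g) = -9 + 5*(g + g) = -9 + 5*(2*g) = -9 + 10*g)
T = 5
y(A) = A*(-9 + 10*A + 20*A**2) (y(A) = (-9 + 10*((A**2 + A*A) + A))*A = (-9 + 10*((A**2 + A**2) + A))*A = (-9 + 10*(2*A**2 + A))*A = (-9 + 10*(A + 2*A**2))*A = (-9 + (10*A + 20*A**2))*A = (-9 + 10*A + 20*A**2)*A = A*(-9 + 10*A + 20*A**2))
(4*y(T))*q = (4*(5*(-9 + 10*5*(1 + 2*5))))*93 = (4*(5*(-9 + 10*5*(1 + 10))))*93 = (4*(5*(-9 + 10*5*11)))*93 = (4*(5*(-9 + 550)))*93 = (4*(5*541))*93 = (4*2705)*93 = 10820*93 = 1006260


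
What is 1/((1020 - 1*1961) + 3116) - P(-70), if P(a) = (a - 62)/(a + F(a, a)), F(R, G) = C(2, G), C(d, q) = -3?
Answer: -287027/158775 ≈ -1.8078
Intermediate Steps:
F(R, G) = -3
P(a) = (-62 + a)/(-3 + a) (P(a) = (a - 62)/(a - 3) = (-62 + a)/(-3 + a))
1/((1020 - 1*1961) + 3116) - P(-70) = 1/((1020 - 1*1961) + 3116) - (-62 - 70)/(-3 - 70) = 1/((1020 - 1961) + 3116) - (-132)/(-73) = 1/(-941 + 3116) - (-1)*(-132)/73 = 1/2175 - 1*132/73 = 1/2175 - 132/73 = -287027/158775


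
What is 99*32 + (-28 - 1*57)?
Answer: 3083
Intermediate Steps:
99*32 + (-28 - 1*57) = 3168 + (-28 - 57) = 3168 - 85 = 3083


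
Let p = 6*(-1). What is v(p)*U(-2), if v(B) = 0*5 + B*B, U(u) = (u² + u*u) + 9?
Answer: 612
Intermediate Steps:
p = -6
U(u) = 9 + 2*u² (U(u) = (u² + u²) + 9 = 2*u² + 9 = 9 + 2*u²)
v(B) = B² (v(B) = 0 + B² = B²)
v(p)*U(-2) = (-6)²*(9 + 2*(-2)²) = 36*(9 + 2*4) = 36*(9 + 8) = 36*17 = 612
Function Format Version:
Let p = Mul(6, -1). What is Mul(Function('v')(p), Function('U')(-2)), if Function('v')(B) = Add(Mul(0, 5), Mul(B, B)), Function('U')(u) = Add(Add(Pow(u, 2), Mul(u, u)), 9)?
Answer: 612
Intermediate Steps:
p = -6
Function('U')(u) = Add(9, Mul(2, Pow(u, 2))) (Function('U')(u) = Add(Add(Pow(u, 2), Pow(u, 2)), 9) = Add(Mul(2, Pow(u, 2)), 9) = Add(9, Mul(2, Pow(u, 2))))
Function('v')(B) = Pow(B, 2) (Function('v')(B) = Add(0, Pow(B, 2)) = Pow(B, 2))
Mul(Function('v')(p), Function('U')(-2)) = Mul(Pow(-6, 2), Add(9, Mul(2, Pow(-2, 2)))) = Mul(36, Add(9, Mul(2, 4))) = Mul(36, Add(9, 8)) = Mul(36, 17) = 612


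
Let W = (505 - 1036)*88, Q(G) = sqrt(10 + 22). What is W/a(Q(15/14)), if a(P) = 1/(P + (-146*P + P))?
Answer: 26915328*sqrt(2) ≈ 3.8064e+7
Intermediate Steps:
Q(G) = 4*sqrt(2) (Q(G) = sqrt(32) = 4*sqrt(2))
a(P) = -1/(144*P) (a(P) = 1/(P - 145*P) = 1/(-144*P) = -1/(144*P))
W = -46728 (W = -531*88 = -46728)
W/a(Q(15/14)) = -46728*(-576*sqrt(2)) = -(-26915328)*sqrt(2) = 26915328*sqrt(2)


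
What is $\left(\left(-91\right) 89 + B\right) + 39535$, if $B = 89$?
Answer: $31525$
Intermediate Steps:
$\left(\left(-91\right) 89 + B\right) + 39535 = \left(\left(-91\right) 89 + 89\right) + 39535 = \left(-8099 + 89\right) + 39535 = -8010 + 39535 = 31525$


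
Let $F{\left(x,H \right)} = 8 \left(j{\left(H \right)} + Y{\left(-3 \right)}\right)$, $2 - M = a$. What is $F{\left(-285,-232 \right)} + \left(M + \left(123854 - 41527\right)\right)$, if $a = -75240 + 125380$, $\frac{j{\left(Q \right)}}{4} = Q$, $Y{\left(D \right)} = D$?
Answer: $24741$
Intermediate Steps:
$j{\left(Q \right)} = 4 Q$
$a = 50140$
$M = -50138$ ($M = 2 - 50140 = -50138$)
$F{\left(x,H \right)} = -24 + 32 H$ ($F{\left(x,H \right)} = 8 \left(4 H - 3\right) = 8 \left(-3 + 4 H\right) = -24 + 32 H$)
$F{\left(-285,-232 \right)} + \left(M + \left(123854 - 41527\right)\right) = \left(-24 + 32 \left(-232\right)\right) + \left(-50138 + \left(123854 - 41527\right)\right) = \left(-24 - 7424\right) + \left(-50138 + 82327\right) = -7448 + 32189 = 24741$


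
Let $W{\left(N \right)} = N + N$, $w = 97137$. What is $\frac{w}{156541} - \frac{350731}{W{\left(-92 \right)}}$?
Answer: $\frac{54921654679}{28803544} \approx 1906.8$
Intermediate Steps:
$W{\left(N \right)} = 2 N$
$\frac{w}{156541} - \frac{350731}{W{\left(-92 \right)}} = \frac{97137}{156541} - \frac{350731}{2 \left(-92\right)} = 97137 \cdot \frac{1}{156541} - \frac{350731}{-184} = \frac{97137}{156541} - - \frac{350731}{184} = \frac{97137}{156541} + \frac{350731}{184} = \frac{54921654679}{28803544}$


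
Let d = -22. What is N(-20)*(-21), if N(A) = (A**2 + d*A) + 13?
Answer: -17913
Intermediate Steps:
N(A) = 13 + A**2 - 22*A (N(A) = (A**2 - 22*A) + 13 = 13 + A**2 - 22*A)
N(-20)*(-21) = (13 + (-20)**2 - 22*(-20))*(-21) = (13 + 400 + 440)*(-21) = 853*(-21) = -17913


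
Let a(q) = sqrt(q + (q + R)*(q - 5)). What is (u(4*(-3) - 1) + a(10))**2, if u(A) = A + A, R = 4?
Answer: 756 - 208*sqrt(5) ≈ 290.90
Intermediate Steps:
u(A) = 2*A
a(q) = sqrt(q + (-5 + q)*(4 + q)) (a(q) = sqrt(q + (q + 4)*(q - 5)) = sqrt(q + (4 + q)*(-5 + q)) = sqrt(q + (-5 + q)*(4 + q)))
(u(4*(-3) - 1) + a(10))**2 = (2*(4*(-3) - 1) + sqrt(-20 + 10**2))**2 = (2*(-12 - 1) + sqrt(-20 + 100))**2 = (2*(-13) + sqrt(80))**2 = (-26 + 4*sqrt(5))**2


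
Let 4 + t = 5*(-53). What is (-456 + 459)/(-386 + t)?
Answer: -3/655 ≈ -0.0045802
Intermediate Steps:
t = -269 (t = -4 + 5*(-53) = -4 - 265 = -269)
(-456 + 459)/(-386 + t) = (-456 + 459)/(-386 - 269) = 3/(-655) = 3*(-1/655) = -3/655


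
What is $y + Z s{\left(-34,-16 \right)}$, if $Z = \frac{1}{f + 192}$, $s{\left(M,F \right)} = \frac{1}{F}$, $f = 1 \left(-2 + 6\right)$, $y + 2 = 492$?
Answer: $\frac{1536639}{3136} \approx 490.0$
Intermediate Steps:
$y = 490$ ($y = -2 + 492 = 490$)
$f = 4$ ($f = 1 \cdot 4 = 4$)
$Z = \frac{1}{196}$ ($Z = \frac{1}{4 + 192} = \frac{1}{196} \approx 0.005102$)
$y + Z s{\left(-34,-16 \right)} = 490 + \frac{1}{196 \left(-16\right)} = 490 + \frac{1}{196} \left(- \frac{1}{16}\right) = 490 - \frac{1}{3136} = \frac{1536639}{3136}$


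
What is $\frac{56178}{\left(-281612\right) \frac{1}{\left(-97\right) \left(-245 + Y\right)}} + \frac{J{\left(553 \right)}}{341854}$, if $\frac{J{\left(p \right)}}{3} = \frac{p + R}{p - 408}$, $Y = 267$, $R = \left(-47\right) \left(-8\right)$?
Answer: $\frac{1485625766096451}{3489794338490} \approx 425.71$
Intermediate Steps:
$R = 376$
$J{\left(p \right)} = \frac{3 \left(376 + p\right)}{-408 + p}$ ($J{\left(p \right)} = 3 \frac{p + 376}{p - 408} = 3 \frac{376 + p}{p - 408} = 3 \frac{376 + p}{-408 + p} = \frac{3 \left(376 + p\right)}{-408 + p}$)
$\frac{56178}{\left(-281612\right) \frac{1}{\left(-97\right) \left(-245 + Y\right)}} + \frac{J{\left(553 \right)}}{341854} = \frac{56178}{\left(-281612\right) \frac{1}{\left(-97\right) \left(-245 + 267\right)}} + \frac{3 \frac{1}{-408 + 553} \left(376 + 553\right)}{341854} = \frac{56178}{\left(-281612\right) \frac{1}{\left(-97\right) 22}} + 3 \cdot \frac{1}{145} \cdot 929 \cdot \frac{1}{341854} = \frac{56178}{\left(-281612\right) \frac{1}{-2134}} + 3 \cdot \frac{1}{145} \cdot 929 \cdot \frac{1}{341854} = \frac{56178}{\left(-281612\right) \left(- \frac{1}{2134}\right)} + \frac{2787}{145} \cdot \frac{1}{341854} = \frac{56178}{\frac{140806}{1067}} + \frac{2787}{49568830} = 56178 \cdot \frac{1067}{140806} + \frac{2787}{49568830} = \frac{29970963}{70403} + \frac{2787}{49568830} = \frac{1485625766096451}{3489794338490}$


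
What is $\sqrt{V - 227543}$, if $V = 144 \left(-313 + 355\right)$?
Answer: $i \sqrt{221495} \approx 470.63 i$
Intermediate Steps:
$V = 6048$ ($V = 144 \cdot 42 = 6048$)
$\sqrt{V - 227543} = \sqrt{6048 - 227543} = \sqrt{-221495} = i \sqrt{221495}$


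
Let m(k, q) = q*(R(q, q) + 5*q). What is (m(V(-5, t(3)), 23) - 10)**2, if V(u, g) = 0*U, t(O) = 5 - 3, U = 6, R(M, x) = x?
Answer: 10010896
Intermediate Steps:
t(O) = 2
V(u, g) = 0 (V(u, g) = 0*6 = 0)
m(k, q) = 6*q**2 (m(k, q) = q*(q + 5*q) = q*(6*q) = 6*q**2)
(m(V(-5, t(3)), 23) - 10)**2 = (6*23**2 - 10)**2 = (6*529 - 10)**2 = (3174 - 10)**2 = 3164**2 = 10010896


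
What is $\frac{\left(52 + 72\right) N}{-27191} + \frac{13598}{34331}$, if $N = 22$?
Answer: $\frac{276088250}{933494221} \approx 0.29576$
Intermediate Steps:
$\frac{\left(52 + 72\right) N}{-27191} + \frac{13598}{34331} = \frac{\left(52 + 72\right) 22}{-27191} + \frac{13598}{34331} = 124 \cdot 22 \left(- \frac{1}{27191}\right) + 13598 \cdot \frac{1}{34331} = 2728 \left(- \frac{1}{27191}\right) + \frac{13598}{34331} = - \frac{2728}{27191} + \frac{13598}{34331} = \frac{276088250}{933494221}$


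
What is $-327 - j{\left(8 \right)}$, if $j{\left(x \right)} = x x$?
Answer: $-391$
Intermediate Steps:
$j{\left(x \right)} = x^{2}$
$-327 - j{\left(8 \right)} = -327 - 8^{2} = -327 - 64 = -391$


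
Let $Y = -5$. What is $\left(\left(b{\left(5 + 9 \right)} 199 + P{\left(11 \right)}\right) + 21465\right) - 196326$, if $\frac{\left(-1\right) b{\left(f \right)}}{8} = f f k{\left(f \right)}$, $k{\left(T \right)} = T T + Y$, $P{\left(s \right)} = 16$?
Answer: $-59772957$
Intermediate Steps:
$k{\left(T \right)} = -5 + T^{2}$ ($k{\left(T \right)} = T T - 5 = T^{2} - 5 = -5 + T^{2}$)
$b{\left(f \right)} = - 8 f^{2} \left(-5 + f^{2}\right)$ ($b{\left(f \right)} = - 8 f f \left(-5 + f^{2}\right) = - 8 f^{2} \left(-5 + f^{2}\right)$)
$\left(\left(b{\left(5 + 9 \right)} 199 + P{\left(11 \right)}\right) + 21465\right) - 196326 = \left(\left(8 \left(5 + 9\right)^{2} \left(5 - \left(5 + 9\right)^{2}\right) 199 + 16\right) + 21465\right) - 196326 = \left(\left(8 \cdot 14^{2} \left(5 - 14^{2}\right) 199 + 16\right) + 21465\right) - 196326 = \left(\left(8 \cdot 196 \left(5 - 196\right) 199 + 16\right) + 21465\right) - 196326 = \left(\left(8 \cdot 196 \left(-191\right) 199 + 16\right) + 21465\right) - 196326 = \left(\left(\left(-299488\right) 199 + 16\right) + 21465\right) - 196326 = \left(\left(-59598112 + 16\right) + 21465\right) - 196326 = \left(-59598096 + 21465\right) - 196326 = -59576631 - 196326 = -59772957$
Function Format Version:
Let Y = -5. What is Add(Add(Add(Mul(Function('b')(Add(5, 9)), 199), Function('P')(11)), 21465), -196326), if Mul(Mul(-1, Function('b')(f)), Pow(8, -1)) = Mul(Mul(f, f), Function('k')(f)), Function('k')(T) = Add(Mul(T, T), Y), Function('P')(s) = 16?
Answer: -59772957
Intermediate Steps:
Function('k')(T) = Add(-5, Pow(T, 2)) (Function('k')(T) = Add(Mul(T, T), -5) = Add(Pow(T, 2), -5) = Add(-5, Pow(T, 2)))
Function('b')(f) = Mul(-8, Pow(f, 2), Add(-5, Pow(f, 2))) (Function('b')(f) = Mul(-8, Mul(Mul(f, f), Add(-5, Pow(f, 2)))) = Mul(-8, Mul(Pow(f, 2), Add(-5, Pow(f, 2)))) = Mul(-8, Pow(f, 2), Add(-5, Pow(f, 2))))
Add(Add(Add(Mul(Function('b')(Add(5, 9)), 199), Function('P')(11)), 21465), -196326) = Add(Add(Add(Mul(Mul(8, Pow(Add(5, 9), 2), Add(5, Mul(-1, Pow(Add(5, 9), 2)))), 199), 16), 21465), -196326) = Add(Add(Add(Mul(Mul(8, Pow(14, 2), Add(5, Mul(-1, Pow(14, 2)))), 199), 16), 21465), -196326) = Add(Add(Add(Mul(Mul(8, 196, Add(5, Mul(-1, 196))), 199), 16), 21465), -196326) = Add(Add(Add(Mul(Mul(8, 196, Add(5, -196)), 199), 16), 21465), -196326) = Add(Add(Add(Mul(Mul(8, 196, -191), 199), 16), 21465), -196326) = Add(Add(Add(Mul(-299488, 199), 16), 21465), -196326) = Add(Add(Add(-59598112, 16), 21465), -196326) = Add(Add(-59598096, 21465), -196326) = Add(-59576631, -196326) = -59772957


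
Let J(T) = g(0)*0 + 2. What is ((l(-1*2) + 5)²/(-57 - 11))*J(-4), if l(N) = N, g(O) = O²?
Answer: -9/34 ≈ -0.26471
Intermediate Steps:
J(T) = 2 (J(T) = 0²*0 + 2 = 0*0 + 2 = 0 + 2 = 2)
((l(-1*2) + 5)²/(-57 - 11))*J(-4) = ((-1*2 + 5)²/(-57 - 11))*2 = ((-2 + 5)²/(-68))*2 = -1/68*3²*2 = -1/68*9*2 = -9/68*2 = -9/34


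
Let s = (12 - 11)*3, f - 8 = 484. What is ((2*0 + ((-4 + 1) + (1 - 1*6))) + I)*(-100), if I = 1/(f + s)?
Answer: 79180/99 ≈ 799.80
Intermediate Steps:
f = 492 (f = 8 + 484 = 492)
s = 3 (s = 1*3 = 3)
I = 1/495 (I = 1/(492 + 3) = 1/495 ≈ 0.0020202)
((2*0 + ((-4 + 1) + (1 - 1*6))) + I)*(-100) = ((2*0 + ((-4 + 1) + (1 - 1*6))) + 1/495)*(-100) = ((0 + (-3 + (1 - 6))) + 1/495)*(-100) = ((0 + (-3 - 5)) + 1/495)*(-100) = ((0 - 8) + 1/495)*(-100) = (-8 + 1/495)*(-100) = -3959/495*(-100) = 79180/99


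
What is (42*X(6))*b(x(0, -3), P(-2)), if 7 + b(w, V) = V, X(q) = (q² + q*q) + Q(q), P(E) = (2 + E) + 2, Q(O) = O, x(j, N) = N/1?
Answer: -16380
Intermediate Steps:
x(j, N) = N (x(j, N) = N*1 = N)
P(E) = 4 + E
X(q) = q + 2*q² (X(q) = (q² + q*q) + q = (q² + q²) + q = 2*q² + q = q + 2*q²)
b(w, V) = -7 + V
(42*X(6))*b(x(0, -3), P(-2)) = (42*(6*(1 + 2*6)))*(-7 + (4 - 2)) = (42*(6*(1 + 12)))*(-7 + 2) = (42*(6*13))*(-5) = (42*78)*(-5) = 3276*(-5) = -16380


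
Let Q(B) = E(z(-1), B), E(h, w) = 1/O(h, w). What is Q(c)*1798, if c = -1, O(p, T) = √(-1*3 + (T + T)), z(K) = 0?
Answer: -1798*I*√5/5 ≈ -804.09*I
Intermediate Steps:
O(p, T) = √(-3 + 2*T)
E(h, w) = (-3 + 2*w)^(-½) (E(h, w) = 1/(√(-3 + 2*w)) = (-3 + 2*w)^(-½))
Q(B) = (-3 + 2*B)^(-½)
Q(c)*1798 = 1798/√(-3 + 2*(-1)) = 1798/√(-3 - 2) = 1798/√(-5) = -I*√5/5*1798 = -1798*I*√5/5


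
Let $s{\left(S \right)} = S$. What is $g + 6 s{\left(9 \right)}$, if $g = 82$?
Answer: $136$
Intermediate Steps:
$g + 6 s{\left(9 \right)} = 82 + 6 \cdot 9 = 82 + 54 = 136$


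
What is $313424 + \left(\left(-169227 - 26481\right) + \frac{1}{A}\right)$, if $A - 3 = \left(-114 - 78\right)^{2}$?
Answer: $\frac{4339835773}{36867} \approx 1.1772 \cdot 10^{5}$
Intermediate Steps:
$A = 36867$ ($A = 3 + \left(-114 - 78\right)^{2} = 3 + \left(-192\right)^{2} = 3 + 36864 = 36867$)
$313424 + \left(\left(-169227 - 26481\right) + \frac{1}{A}\right) = 313424 + \left(\left(-169227 - 26481\right) + \frac{1}{36867}\right) = 313424 + \left(-195708 + \frac{1}{36867}\right) = 313424 - \frac{7215166835}{36867} = \frac{4339835773}{36867}$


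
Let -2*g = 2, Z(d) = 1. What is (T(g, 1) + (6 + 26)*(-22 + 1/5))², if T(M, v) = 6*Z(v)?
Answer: 11957764/25 ≈ 4.7831e+5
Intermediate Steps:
g = -1 (g = -½*2 = -1)
T(M, v) = 6 (T(M, v) = 6*1 = 6)
(T(g, 1) + (6 + 26)*(-22 + 1/5))² = (6 + (6 + 26)*(-22 + 1/5))² = (6 + 32*(-22 + ⅕))² = (6 + 32*(-109/5))² = (6 - 3488/5)² = (-3458/5)² = 11957764/25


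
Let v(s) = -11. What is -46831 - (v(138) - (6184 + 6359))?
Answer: -34277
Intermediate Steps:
-46831 - (v(138) - (6184 + 6359)) = -46831 - (-11 - (6184 + 6359)) = -46831 - (-11 - 1*12543) = -46831 - (-11 - 12543) = -46831 - 1*(-12554) = -46831 + 12554 = -34277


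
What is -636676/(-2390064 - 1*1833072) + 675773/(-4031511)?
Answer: -7975416297/472933867736 ≈ -0.016864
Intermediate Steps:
-636676/(-2390064 - 1*1833072) + 675773/(-4031511) = -636676/(-2390064 - 1833072) + 675773*(-1/4031511) = -636676/(-4223136) - 675773/4031511 = -636676*(-1/4223136) - 675773/4031511 = 159169/1055784 - 675773/4031511 = -7975416297/472933867736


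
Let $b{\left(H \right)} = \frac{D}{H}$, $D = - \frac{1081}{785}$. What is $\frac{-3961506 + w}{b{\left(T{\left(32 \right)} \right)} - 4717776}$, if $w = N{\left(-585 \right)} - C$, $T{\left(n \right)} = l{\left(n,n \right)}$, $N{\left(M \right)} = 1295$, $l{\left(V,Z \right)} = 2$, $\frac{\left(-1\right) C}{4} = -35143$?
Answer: $\frac{6438229310}{7406909401} \approx 0.86922$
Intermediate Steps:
$C = 140572$ ($C = \left(-4\right) \left(-35143\right) = 140572$)
$T{\left(n \right)} = 2$
$w = -139277$ ($w = 1295 - 140572 = -139277$)
$D = - \frac{1081}{785}$ ($D = \left(-1081\right) \frac{1}{785} = - \frac{1081}{785} \approx -1.3771$)
$b{\left(H \right)} = - \frac{1081}{785 H}$
$\frac{-3961506 + w}{b{\left(T{\left(32 \right)} \right)} - 4717776} = \frac{-3961506 - 139277}{- \frac{1081}{785 \cdot 2} - 4717776} = - \frac{4100783}{\left(- \frac{1081}{785}\right) \frac{1}{2} - 4717776} = - \frac{4100783}{- \frac{1081}{1570} - 4717776} = - \frac{4100783}{- \frac{7406909401}{1570}} = \left(-4100783\right) \left(- \frac{1570}{7406909401}\right) = \frac{6438229310}{7406909401}$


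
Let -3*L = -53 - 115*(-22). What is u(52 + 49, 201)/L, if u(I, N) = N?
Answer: -603/2477 ≈ -0.24344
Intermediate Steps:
L = -2477/3 (L = -(-53 - 115*(-22))/3 = -(-53 + 2530)/3 = -⅓*2477 = -2477/3 ≈ -825.67)
u(52 + 49, 201)/L = 201/(-2477/3) = 201*(-3/2477) = -603/2477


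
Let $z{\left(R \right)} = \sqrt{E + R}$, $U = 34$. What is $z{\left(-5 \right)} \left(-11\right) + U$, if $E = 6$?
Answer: $23$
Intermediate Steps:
$z{\left(R \right)} = \sqrt{6 + R}$
$z{\left(-5 \right)} \left(-11\right) + U = \sqrt{6 - 5} \left(-11\right) + 34 = \sqrt{1} \left(-11\right) + 34 = 1 \left(-11\right) + 34 = -11 + 34 = 23$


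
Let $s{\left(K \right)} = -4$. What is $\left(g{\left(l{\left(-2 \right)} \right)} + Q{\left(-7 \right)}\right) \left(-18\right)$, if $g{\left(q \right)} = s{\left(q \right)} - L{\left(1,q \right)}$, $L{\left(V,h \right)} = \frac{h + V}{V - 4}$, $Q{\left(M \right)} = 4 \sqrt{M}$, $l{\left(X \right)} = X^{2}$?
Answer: $42 - 72 i \sqrt{7} \approx 42.0 - 190.49 i$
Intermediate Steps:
$L{\left(V,h \right)} = \frac{V + h}{-4 + V}$
$g{\left(q \right)} = - \frac{11}{3} + \frac{q}{3}$ ($g{\left(q \right)} = -4 - \frac{1 + q}{-4 + 1} = -4 - \frac{1 + q}{-3} = -4 - - \frac{1 + q}{3} = -4 - \left(- \frac{1}{3} - \frac{q}{3}\right) = -4 + \left(\frac{1}{3} + \frac{q}{3}\right) = - \frac{11}{3} + \frac{q}{3}$)
$\left(g{\left(l{\left(-2 \right)} \right)} + Q{\left(-7 \right)}\right) \left(-18\right) = \left(\left(- \frac{11}{3} + \frac{\left(-2\right)^{2}}{3}\right) + 4 \sqrt{-7}\right) \left(-18\right) = \left(\left(- \frac{11}{3} + \frac{1}{3} \cdot 4\right) + 4 i \sqrt{7}\right) \left(-18\right) = \left(\left(- \frac{11}{3} + \frac{4}{3}\right) + 4 i \sqrt{7}\right) \left(-18\right) = \left(- \frac{7}{3} + 4 i \sqrt{7}\right) \left(-18\right) = 42 - 72 i \sqrt{7}$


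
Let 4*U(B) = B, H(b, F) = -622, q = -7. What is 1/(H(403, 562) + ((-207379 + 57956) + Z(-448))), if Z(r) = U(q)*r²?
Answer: -1/501277 ≈ -1.9949e-6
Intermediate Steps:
U(B) = B/4
Z(r) = -7*r²/4 (Z(r) = ((¼)*(-7))*r² = -7*r²/4)
1/(H(403, 562) + ((-207379 + 57956) + Z(-448))) = 1/(-622 + ((-207379 + 57956) - 7/4*(-448)²)) = 1/(-622 + (-149423 - 7/4*200704)) = 1/(-622 + (-149423 - 351232)) = 1/(-622 - 500655) = 1/(-501277) = -1/501277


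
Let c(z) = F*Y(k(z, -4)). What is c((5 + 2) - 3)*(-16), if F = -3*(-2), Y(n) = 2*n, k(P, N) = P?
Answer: -768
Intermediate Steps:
F = 6
c(z) = 12*z (c(z) = 6*(2*z) = 12*z)
c((5 + 2) - 3)*(-16) = (12*((5 + 2) - 3))*(-16) = (12*(7 - 3))*(-16) = (12*4)*(-16) = 48*(-16) = -768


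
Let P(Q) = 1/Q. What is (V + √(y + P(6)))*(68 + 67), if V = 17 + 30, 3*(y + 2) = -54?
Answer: 6345 + 45*I*√714/2 ≈ 6345.0 + 601.22*I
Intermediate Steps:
y = -20 (y = -2 + (⅓)*(-54) = -2 - 18 = -20)
V = 47
(V + √(y + P(6)))*(68 + 67) = (47 + √(-20 + 1/6))*(68 + 67) = (47 + √(-20 + ⅙))*135 = (47 + √(-119/6))*135 = (47 + I*√714/6)*135 = 6345 + 45*I*√714/2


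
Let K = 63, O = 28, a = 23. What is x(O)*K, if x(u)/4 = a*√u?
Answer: 11592*√7 ≈ 30670.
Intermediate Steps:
x(u) = 92*√u (x(u) = 4*(23*√u) = 92*√u)
x(O)*K = (92*√28)*63 = (92*(2*√7))*63 = (184*√7)*63 = 11592*√7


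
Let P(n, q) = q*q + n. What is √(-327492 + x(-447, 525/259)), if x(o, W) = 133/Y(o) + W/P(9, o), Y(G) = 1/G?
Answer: I*√2350050249828634662/2464422 ≈ 622.05*I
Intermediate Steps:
P(n, q) = n + q² (P(n, q) = q² + n = n + q²)
x(o, W) = 133*o + W/(9 + o²) (x(o, W) = 133/(1/o) + W/(9 + o²) = 133*o + W/(9 + o²))
√(-327492 + x(-447, 525/259)) = √(-327492 + (525/259 + 133*(-447)*(9 + (-447)²))/(9 + (-447)²)) = √(-327492 + (525*(1/259) + 133*(-447)*(9 + 199809))/(9 + 199809)) = √(-327492 + (75/37 + 133*(-447)*199818)/199818) = √(-327492 + (75/37 - 11879379918)/199818) = √(-327492 + (1/199818)*(-439537056891/37)) = √(-327492 - 146512352297/2464422) = √(-953590841921/2464422) = I*√2350050249828634662/2464422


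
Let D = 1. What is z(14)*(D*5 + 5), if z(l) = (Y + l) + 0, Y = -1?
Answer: 130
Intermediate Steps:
z(l) = -1 + l (z(l) = (-1 + l) + 0 = -1 + l)
z(14)*(D*5 + 5) = (-1 + 14)*(1*5 + 5) = 13*(5 + 5) = 13*10 = 130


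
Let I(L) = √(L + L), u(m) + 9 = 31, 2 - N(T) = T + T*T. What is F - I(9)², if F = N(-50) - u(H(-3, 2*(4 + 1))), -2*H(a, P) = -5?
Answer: -2488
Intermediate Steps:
H(a, P) = 5/2 (H(a, P) = -½*(-5) = 5/2)
N(T) = 2 - T - T² (N(T) = 2 - (T + T*T) = 2 - (T + T²) = 2 + (-T - T²) = 2 - T - T²)
u(m) = 22 (u(m) = -9 + 31 = 22)
I(L) = √2*√L (I(L) = √(2*L) = √2*√L)
F = -2470 (F = (2 - 1*(-50) - 1*(-50)²) - 1*22 = (2 + 50 - 1*2500) - 22 = (2 + 50 - 2500) - 22 = -2448 - 22 = -2470)
F - I(9)² = -2470 - (√2*√9)² = -2470 - (√2*3)² = -2470 - (3*√2)² = -2470 - 1*18 = -2470 - 18 = -2488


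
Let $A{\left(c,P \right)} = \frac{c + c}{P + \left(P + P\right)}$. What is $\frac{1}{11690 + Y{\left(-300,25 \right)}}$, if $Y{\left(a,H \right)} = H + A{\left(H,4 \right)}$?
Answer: $\frac{6}{70315} \approx 8.533 \cdot 10^{-5}$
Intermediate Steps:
$A{\left(c,P \right)} = \frac{2 c}{3 P}$ ($A{\left(c,P \right)} = \frac{2 c}{P + 2 P} = \frac{2 c}{3 P}$)
$Y{\left(a,H \right)} = \frac{7 H}{6}$ ($Y{\left(a,H \right)} = H + \frac{2 H}{3 \cdot 4} = H + \frac{2}{3} H \frac{1}{4} = H + \frac{H}{6} = \frac{7 H}{6}$)
$\frac{1}{11690 + Y{\left(-300,25 \right)}} = \frac{1}{11690 + \frac{7}{6} \cdot 25} = \frac{1}{11690 + \frac{175}{6}} = \frac{1}{\frac{70315}{6}} = \frac{6}{70315}$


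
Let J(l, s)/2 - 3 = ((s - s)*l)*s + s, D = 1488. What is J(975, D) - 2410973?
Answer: -2407991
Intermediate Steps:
J(l, s) = 6 + 2*s (J(l, s) = 6 + 2*(((s - s)*l)*s + s) = 6 + 2*((0*l)*s + s) = 6 + 2*(0*s + s) = 6 + 2*(0 + s) = 6 + 2*s)
J(975, D) - 2410973 = (6 + 2*1488) - 2410973 = (6 + 2976) - 2410973 = 2982 - 2410973 = -2407991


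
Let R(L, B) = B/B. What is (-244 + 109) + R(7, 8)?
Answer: -134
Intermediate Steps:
R(L, B) = 1
(-244 + 109) + R(7, 8) = (-244 + 109) + 1 = -135 + 1 = -134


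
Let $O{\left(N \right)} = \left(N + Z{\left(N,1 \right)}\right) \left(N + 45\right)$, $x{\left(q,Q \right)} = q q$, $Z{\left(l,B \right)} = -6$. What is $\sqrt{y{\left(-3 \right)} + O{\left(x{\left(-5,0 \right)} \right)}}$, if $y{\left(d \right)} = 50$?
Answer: $2 \sqrt{345} \approx 37.148$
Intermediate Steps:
$x{\left(q,Q \right)} = q^{2}$
$O{\left(N \right)} = \left(-6 + N\right) \left(45 + N\right)$ ($O{\left(N \right)} = \left(N - 6\right) \left(N + 45\right) = \left(-6 + N\right) \left(45 + N\right)$)
$\sqrt{y{\left(-3 \right)} + O{\left(x{\left(-5,0 \right)} \right)}} = \sqrt{50 + \left(-270 + \left(\left(-5\right)^{2}\right)^{2} + 39 \left(-5\right)^{2}\right)} = \sqrt{50 + \left(-270 + 25^{2} + 39 \cdot 25\right)} = \sqrt{50 + \left(-270 + 625 + 975\right)} = \sqrt{50 + 1330} = \sqrt{1380} = 2 \sqrt{345}$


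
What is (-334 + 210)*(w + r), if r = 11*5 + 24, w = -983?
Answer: 112096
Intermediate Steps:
r = 79 (r = 55 + 24 = 79)
(-334 + 210)*(w + r) = (-334 + 210)*(-983 + 79) = -124*(-904) = 112096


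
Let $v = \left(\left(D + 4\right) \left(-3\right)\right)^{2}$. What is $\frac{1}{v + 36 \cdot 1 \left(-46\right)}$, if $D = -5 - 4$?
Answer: $- \frac{1}{1431} \approx -0.00069881$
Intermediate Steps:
$D = -9$ ($D = -5 - 4 = -9$)
$v = 225$ ($v = \left(\left(-9 + 4\right) \left(-3\right)\right)^{2} = \left(\left(-5\right) \left(-3\right)\right)^{2} = 15^{2} = 225$)
$\frac{1}{v + 36 \cdot 1 \left(-46\right)} = \frac{1}{225 + 36 \cdot 1 \left(-46\right)} = \frac{1}{225 + 36 \left(-46\right)} = \frac{1}{225 - 1656} = \frac{1}{-1431} = - \frac{1}{1431}$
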